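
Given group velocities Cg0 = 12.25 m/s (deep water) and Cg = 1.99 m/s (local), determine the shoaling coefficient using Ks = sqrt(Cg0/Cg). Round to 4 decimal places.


Ks = sqrt(Cg0 / Cg)
Ks = sqrt(12.25 / 1.99)
Ks = sqrt(6.1558)
Ks = 2.4811

2.4811


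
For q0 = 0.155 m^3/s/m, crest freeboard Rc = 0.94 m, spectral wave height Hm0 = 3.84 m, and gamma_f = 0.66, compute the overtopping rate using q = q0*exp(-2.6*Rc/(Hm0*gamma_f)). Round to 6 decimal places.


q = q0 * exp(-2.6 * Rc / (Hm0 * gamma_f))
Exponent = -2.6 * 0.94 / (3.84 * 0.66)
= -2.6 * 0.94 / 2.5344
= -0.964331
exp(-0.964331) = 0.381238
q = 0.155 * 0.381238
q = 0.059092 m^3/s/m

0.059092


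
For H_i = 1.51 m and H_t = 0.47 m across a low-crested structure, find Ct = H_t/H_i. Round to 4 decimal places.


Ct = H_t / H_i
Ct = 0.47 / 1.51
Ct = 0.3113

0.3113


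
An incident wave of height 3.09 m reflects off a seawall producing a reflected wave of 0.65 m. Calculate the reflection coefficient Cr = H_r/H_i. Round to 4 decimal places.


Cr = H_r / H_i
Cr = 0.65 / 3.09
Cr = 0.2104

0.2104


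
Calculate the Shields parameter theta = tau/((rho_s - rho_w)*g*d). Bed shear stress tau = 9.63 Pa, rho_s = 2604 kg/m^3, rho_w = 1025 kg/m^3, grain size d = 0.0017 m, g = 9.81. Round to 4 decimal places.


theta = tau / ((rho_s - rho_w) * g * d)
rho_s - rho_w = 2604 - 1025 = 1579
Denominator = 1579 * 9.81 * 0.0017 = 26.332983
theta = 9.63 / 26.332983
theta = 0.3657

0.3657


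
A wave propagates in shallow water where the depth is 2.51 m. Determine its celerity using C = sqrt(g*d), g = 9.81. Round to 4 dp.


Using the shallow-water approximation:
C = sqrt(g * d) = sqrt(9.81 * 2.51)
C = sqrt(24.6231)
C = 4.9622 m/s

4.9622


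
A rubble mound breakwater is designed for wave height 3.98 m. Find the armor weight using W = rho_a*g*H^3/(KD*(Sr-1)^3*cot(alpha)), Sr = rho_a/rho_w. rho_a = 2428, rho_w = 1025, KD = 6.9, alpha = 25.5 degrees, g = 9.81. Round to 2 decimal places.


Sr = rho_a / rho_w = 2428 / 1025 = 2.368780
(Sr - 1) = 1.368780
(Sr - 1)^3 = 2.564492
cot(25.5) = 1 / tan(25.5) = 1 / 0.476976 = 2.096544
Numerator = 2428 * 9.81 * 3.98^3 = 1501643.7263
Denominator = 6.9 * 2.564492 * 2.096544 = 37.098334
W = 1501643.7263 / 37.098334
W = 40477.39 N

40477.39


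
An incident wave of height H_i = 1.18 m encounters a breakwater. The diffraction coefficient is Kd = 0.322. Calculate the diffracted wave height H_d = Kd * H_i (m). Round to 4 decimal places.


H_d = Kd * H_i
H_d = 0.322 * 1.18
H_d = 0.3800 m

0.3800


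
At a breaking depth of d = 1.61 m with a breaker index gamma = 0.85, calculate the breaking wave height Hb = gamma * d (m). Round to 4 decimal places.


Hb = gamma * d
Hb = 0.85 * 1.61
Hb = 1.3685 m

1.3685


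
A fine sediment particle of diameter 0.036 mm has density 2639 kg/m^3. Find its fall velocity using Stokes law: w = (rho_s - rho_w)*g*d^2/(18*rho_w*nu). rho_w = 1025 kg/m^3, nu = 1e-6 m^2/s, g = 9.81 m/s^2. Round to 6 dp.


w = (rho_s - rho_w) * g * d^2 / (18 * rho_w * nu)
d = 0.036 mm = 0.000036 m
rho_s - rho_w = 2639 - 1025 = 1614
Numerator = 1614 * 9.81 * (0.000036)^2 = 0.000020520009
Denominator = 18 * 1025 * 1e-6 = 0.018450
w = 0.001112 m/s

0.001112


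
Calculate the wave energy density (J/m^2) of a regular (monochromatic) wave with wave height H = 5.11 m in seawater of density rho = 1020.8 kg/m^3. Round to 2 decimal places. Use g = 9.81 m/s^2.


E = (1/8) * rho * g * H^2
E = (1/8) * 1020.8 * 9.81 * 5.11^2
E = 0.125 * 1020.8 * 9.81 * 26.1121
E = 32685.98 J/m^2

32685.98


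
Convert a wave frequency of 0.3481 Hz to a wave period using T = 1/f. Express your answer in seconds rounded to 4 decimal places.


T = 1 / f
T = 1 / 0.3481
T = 2.8727 s

2.8727


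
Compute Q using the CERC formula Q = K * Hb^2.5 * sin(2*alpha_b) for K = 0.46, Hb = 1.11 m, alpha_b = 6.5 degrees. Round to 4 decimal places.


Q = K * Hb^2.5 * sin(2 * alpha_b)
Hb^2.5 = 1.11^2.5 = 1.298098
sin(2 * 6.5) = sin(13.0) = 0.224951
Q = 0.46 * 1.298098 * 0.224951
Q = 0.1343 m^3/s

0.1343


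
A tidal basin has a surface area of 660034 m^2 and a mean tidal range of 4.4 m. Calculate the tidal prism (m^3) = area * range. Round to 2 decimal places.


Tidal prism = Area * Tidal range
P = 660034 * 4.4
P = 2904149.60 m^3

2904149.60


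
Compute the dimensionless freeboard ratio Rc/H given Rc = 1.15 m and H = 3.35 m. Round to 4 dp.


Relative freeboard = Rc / H
= 1.15 / 3.35
= 0.3433

0.3433


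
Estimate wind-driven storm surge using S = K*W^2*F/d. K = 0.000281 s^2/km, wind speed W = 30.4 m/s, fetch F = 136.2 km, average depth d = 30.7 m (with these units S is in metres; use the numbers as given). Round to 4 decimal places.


S = K * W^2 * F / d
W^2 = 30.4^2 = 924.16
S = 0.000281 * 924.16 * 136.2 / 30.7
Numerator = 0.000281 * 924.16 * 136.2 = 35.369636
S = 35.369636 / 30.7 = 1.1521 m

1.1521


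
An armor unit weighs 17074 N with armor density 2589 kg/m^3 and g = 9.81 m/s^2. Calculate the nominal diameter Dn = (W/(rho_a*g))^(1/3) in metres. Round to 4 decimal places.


V = W / (rho_a * g)
V = 17074 / (2589 * 9.81)
V = 17074 / 25398.09
V = 0.672255 m^3
Dn = V^(1/3) = 0.672255^(1/3)
Dn = 0.8760 m

0.8760


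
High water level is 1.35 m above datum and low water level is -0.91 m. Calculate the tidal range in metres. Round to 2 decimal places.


Tidal range = High water - Low water
Tidal range = 1.35 - (-0.91)
Tidal range = 2.26 m

2.26


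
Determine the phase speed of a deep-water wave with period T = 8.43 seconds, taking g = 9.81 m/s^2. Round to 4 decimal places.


We use the deep-water celerity formula:
C = g * T / (2 * pi)
C = 9.81 * 8.43 / (2 * 3.14159...)
C = 82.698300 / 6.283185
C = 13.1618 m/s

13.1618


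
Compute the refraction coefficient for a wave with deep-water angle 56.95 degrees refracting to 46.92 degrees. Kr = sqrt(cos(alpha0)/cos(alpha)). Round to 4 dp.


Kr = sqrt(cos(alpha0) / cos(alpha))
cos(56.95) = 0.545371
cos(46.92) = 0.683019
Kr = sqrt(0.545371 / 0.683019)
Kr = sqrt(0.798471)
Kr = 0.8936

0.8936


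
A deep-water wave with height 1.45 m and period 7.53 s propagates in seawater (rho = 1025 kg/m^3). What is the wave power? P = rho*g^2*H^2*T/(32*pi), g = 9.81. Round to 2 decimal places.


P = rho * g^2 * H^2 * T / (32 * pi)
P = 1025 * 9.81^2 * 1.45^2 * 7.53 / (32 * pi)
P = 1025 * 96.2361 * 2.1025 * 7.53 / 100.53096
P = 15534.35 W/m

15534.35


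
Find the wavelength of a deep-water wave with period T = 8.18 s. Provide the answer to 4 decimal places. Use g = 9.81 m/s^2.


L0 = g * T^2 / (2 * pi)
L0 = 9.81 * 8.18^2 / (2 * pi)
L0 = 9.81 * 66.9124 / 6.28319
L0 = 656.4106 / 6.28319
L0 = 104.4710 m

104.4710


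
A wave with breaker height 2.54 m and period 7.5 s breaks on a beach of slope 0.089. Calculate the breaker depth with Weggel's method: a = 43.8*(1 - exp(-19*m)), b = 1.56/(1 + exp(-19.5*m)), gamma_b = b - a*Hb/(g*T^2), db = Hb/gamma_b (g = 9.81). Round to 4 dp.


a = 43.8 * (1 - exp(-19 * m))
exp(-19 * 0.089) = exp(-1.6910) = 0.184335
a = 43.8 * (1 - 0.184335) = 35.726123
b = 1.56 / (1 + exp(-19.5 * m))
exp(-19.5 * 0.089) = exp(-1.7355) = 0.176312
b = 1.56 / (1 + 0.176312) = 1.326179
Hb / (g * T^2) = 2.54 / (9.81 * 7.5^2) = 2.54 / 551.8125 = 0.00460301
gamma_b = b - a * Hb/(g*T^2) = 1.326179 - 35.726123 * 0.00460301 = 1.161731
db = Hb / gamma_b = 2.54 / 1.161731
db = 2.1864 m

2.1864


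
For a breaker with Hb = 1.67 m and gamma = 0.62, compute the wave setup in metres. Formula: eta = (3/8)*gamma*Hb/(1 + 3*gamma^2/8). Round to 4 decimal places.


eta = (3/8) * gamma * Hb / (1 + 3*gamma^2/8)
Numerator = (3/8) * 0.62 * 1.67 = 0.388275
Denominator = 1 + 3*0.62^2/8 = 1 + 0.144150 = 1.144150
eta = 0.388275 / 1.144150
eta = 0.3394 m

0.3394


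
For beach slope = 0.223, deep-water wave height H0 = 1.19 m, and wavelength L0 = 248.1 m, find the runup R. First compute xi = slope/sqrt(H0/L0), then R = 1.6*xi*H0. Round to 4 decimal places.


xi = slope / sqrt(H0/L0)
H0/L0 = 1.19/248.1 = 0.004796
sqrt(0.004796) = 0.069256
xi = 0.223 / 0.069256 = 3.219918
R = 1.6 * xi * H0 = 1.6 * 3.219918 * 1.19
R = 6.1307 m

6.1307


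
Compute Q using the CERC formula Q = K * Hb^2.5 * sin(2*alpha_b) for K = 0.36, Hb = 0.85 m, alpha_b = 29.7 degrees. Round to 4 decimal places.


Q = K * Hb^2.5 * sin(2 * alpha_b)
Hb^2.5 = 0.85^2.5 = 0.666112
sin(2 * 29.7) = sin(59.4) = 0.860742
Q = 0.36 * 0.666112 * 0.860742
Q = 0.2064 m^3/s

0.2064


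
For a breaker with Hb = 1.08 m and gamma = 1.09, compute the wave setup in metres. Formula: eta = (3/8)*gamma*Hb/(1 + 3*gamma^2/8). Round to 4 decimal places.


eta = (3/8) * gamma * Hb / (1 + 3*gamma^2/8)
Numerator = (3/8) * 1.09 * 1.08 = 0.441450
Denominator = 1 + 3*1.09^2/8 = 1 + 0.445538 = 1.445538
eta = 0.441450 / 1.445538
eta = 0.3054 m

0.3054


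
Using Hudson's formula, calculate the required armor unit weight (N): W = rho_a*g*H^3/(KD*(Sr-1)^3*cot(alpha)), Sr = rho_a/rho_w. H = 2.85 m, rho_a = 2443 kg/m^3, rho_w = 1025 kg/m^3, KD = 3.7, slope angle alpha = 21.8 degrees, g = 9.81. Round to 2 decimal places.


Sr = rho_a / rho_w = 2443 / 1025 = 2.383415
(Sr - 1) = 1.383415
(Sr - 1)^3 = 2.647629
cot(21.8) = 1 / tan(21.8) = 1 / 0.399971 = 2.500178
Numerator = 2443 * 9.81 * 2.85^3 = 554787.9944
Denominator = 3.7 * 2.647629 * 2.500178 = 24.492314
W = 554787.9944 / 24.492314
W = 22651.51 N

22651.51


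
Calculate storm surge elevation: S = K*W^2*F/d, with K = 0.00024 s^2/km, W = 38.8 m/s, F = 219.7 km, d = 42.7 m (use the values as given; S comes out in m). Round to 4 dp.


S = K * W^2 * F / d
W^2 = 38.8^2 = 1505.44
S = 0.00024 * 1505.44 * 219.7 / 42.7
Numerator = 0.00024 * 1505.44 * 219.7 = 79.378840
S = 79.378840 / 42.7 = 1.8590 m

1.8590


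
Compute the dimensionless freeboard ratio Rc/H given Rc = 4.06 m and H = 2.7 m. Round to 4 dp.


Relative freeboard = Rc / H
= 4.06 / 2.7
= 1.5037

1.5037


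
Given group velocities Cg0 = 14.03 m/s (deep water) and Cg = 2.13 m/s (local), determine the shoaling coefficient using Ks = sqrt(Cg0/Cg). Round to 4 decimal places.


Ks = sqrt(Cg0 / Cg)
Ks = sqrt(14.03 / 2.13)
Ks = sqrt(6.5869)
Ks = 2.5665

2.5665


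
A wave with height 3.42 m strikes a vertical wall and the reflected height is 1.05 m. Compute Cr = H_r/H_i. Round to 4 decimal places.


Cr = H_r / H_i
Cr = 1.05 / 3.42
Cr = 0.3070

0.3070


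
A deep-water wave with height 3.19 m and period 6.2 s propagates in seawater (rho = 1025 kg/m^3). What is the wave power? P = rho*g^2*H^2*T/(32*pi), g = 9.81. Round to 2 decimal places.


P = rho * g^2 * H^2 * T / (32 * pi)
P = 1025 * 9.81^2 * 3.19^2 * 6.2 / (32 * pi)
P = 1025 * 96.2361 * 10.1761 * 6.2 / 100.53096
P = 61906.33 W/m

61906.33


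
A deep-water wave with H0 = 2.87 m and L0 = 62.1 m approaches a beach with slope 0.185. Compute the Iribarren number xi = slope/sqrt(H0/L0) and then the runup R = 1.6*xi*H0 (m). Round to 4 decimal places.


xi = slope / sqrt(H0/L0)
H0/L0 = 2.87/62.1 = 0.046216
sqrt(0.046216) = 0.214979
xi = 0.185 / 0.214979 = 0.860551
R = 1.6 * xi * H0 = 1.6 * 0.860551 * 2.87
R = 3.9516 m

3.9516


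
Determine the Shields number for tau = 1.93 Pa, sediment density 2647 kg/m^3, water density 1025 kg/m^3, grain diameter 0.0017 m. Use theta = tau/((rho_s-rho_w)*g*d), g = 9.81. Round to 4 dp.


theta = tau / ((rho_s - rho_w) * g * d)
rho_s - rho_w = 2647 - 1025 = 1622
Denominator = 1622 * 9.81 * 0.0017 = 27.050094
theta = 1.93 / 27.050094
theta = 0.0713

0.0713


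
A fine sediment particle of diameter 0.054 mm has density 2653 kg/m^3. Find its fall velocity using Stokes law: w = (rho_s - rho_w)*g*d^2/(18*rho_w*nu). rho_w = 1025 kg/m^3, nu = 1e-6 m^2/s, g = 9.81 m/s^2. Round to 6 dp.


w = (rho_s - rho_w) * g * d^2 / (18 * rho_w * nu)
d = 0.054 mm = 0.000054 m
rho_s - rho_w = 2653 - 1025 = 1628
Numerator = 1628 * 9.81 * (0.000054)^2 = 0.000046570503
Denominator = 18 * 1025 * 1e-6 = 0.018450
w = 0.002524 m/s

0.002524


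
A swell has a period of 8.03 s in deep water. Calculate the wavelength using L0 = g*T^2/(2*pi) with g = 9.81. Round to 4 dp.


L0 = g * T^2 / (2 * pi)
L0 = 9.81 * 8.03^2 / (2 * pi)
L0 = 9.81 * 64.4809 / 6.28319
L0 = 632.5576 / 6.28319
L0 = 100.6747 m

100.6747


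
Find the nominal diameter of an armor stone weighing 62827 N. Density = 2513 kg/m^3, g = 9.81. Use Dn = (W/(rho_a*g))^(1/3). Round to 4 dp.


V = W / (rho_a * g)
V = 62827 / (2513 * 9.81)
V = 62827 / 24652.53
V = 2.548501 m^3
Dn = V^(1/3) = 2.548501^(1/3)
Dn = 1.3659 m

1.3659


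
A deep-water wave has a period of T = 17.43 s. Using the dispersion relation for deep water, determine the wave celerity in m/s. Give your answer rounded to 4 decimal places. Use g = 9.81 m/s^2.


We use the deep-water celerity formula:
C = g * T / (2 * pi)
C = 9.81 * 17.43 / (2 * 3.14159...)
C = 170.988300 / 6.283185
C = 27.2136 m/s

27.2136


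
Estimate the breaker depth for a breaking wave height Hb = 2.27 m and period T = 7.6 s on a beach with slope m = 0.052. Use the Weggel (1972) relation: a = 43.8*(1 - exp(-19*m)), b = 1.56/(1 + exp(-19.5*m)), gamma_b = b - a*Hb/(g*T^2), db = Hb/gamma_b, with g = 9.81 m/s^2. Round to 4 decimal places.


a = 43.8 * (1 - exp(-19 * m))
exp(-19 * 0.052) = exp(-0.9880) = 0.372321
a = 43.8 * (1 - 0.372321) = 27.492358
b = 1.56 / (1 + exp(-19.5 * m))
exp(-19.5 * 0.052) = exp(-1.0140) = 0.362765
b = 1.56 / (1 + 0.362765) = 1.144731
Hb / (g * T^2) = 2.27 / (9.81 * 7.6^2) = 2.27 / 566.6256 = 0.00400617
gamma_b = b - a * Hb/(g*T^2) = 1.144731 - 27.492358 * 0.00400617 = 1.034592
db = Hb / gamma_b = 2.27 / 1.034592
db = 2.1941 m

2.1941


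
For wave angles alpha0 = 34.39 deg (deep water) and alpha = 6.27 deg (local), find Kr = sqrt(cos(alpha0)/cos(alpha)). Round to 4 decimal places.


Kr = sqrt(cos(alpha0) / cos(alpha))
cos(34.39) = 0.825212
cos(6.27) = 0.994018
Kr = sqrt(0.825212 / 0.994018)
Kr = sqrt(0.830178)
Kr = 0.9111

0.9111


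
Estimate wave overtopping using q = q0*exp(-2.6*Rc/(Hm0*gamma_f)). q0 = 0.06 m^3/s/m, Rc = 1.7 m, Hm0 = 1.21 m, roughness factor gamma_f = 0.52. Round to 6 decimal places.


q = q0 * exp(-2.6 * Rc / (Hm0 * gamma_f))
Exponent = -2.6 * 1.7 / (1.21 * 0.52)
= -2.6 * 1.7 / 0.6292
= -7.024793
exp(-7.024793) = 0.000890
q = 0.06 * 0.000890
q = 0.000053 m^3/s/m

0.000053


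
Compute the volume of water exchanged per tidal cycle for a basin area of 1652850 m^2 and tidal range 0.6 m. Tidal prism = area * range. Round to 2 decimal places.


Tidal prism = Area * Tidal range
P = 1652850 * 0.6
P = 991710.00 m^3

991710.00


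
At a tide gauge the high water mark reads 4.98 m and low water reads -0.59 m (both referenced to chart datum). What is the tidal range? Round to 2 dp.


Tidal range = High water - Low water
Tidal range = 4.98 - (-0.59)
Tidal range = 5.57 m

5.57


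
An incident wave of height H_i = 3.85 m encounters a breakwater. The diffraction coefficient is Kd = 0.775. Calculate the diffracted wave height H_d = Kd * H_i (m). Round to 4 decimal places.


H_d = Kd * H_i
H_d = 0.775 * 3.85
H_d = 2.9838 m

2.9838


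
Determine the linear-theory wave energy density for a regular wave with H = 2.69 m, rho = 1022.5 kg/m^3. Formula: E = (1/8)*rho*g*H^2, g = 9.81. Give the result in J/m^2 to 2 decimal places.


E = (1/8) * rho * g * H^2
E = (1/8) * 1022.5 * 9.81 * 2.69^2
E = 0.125 * 1022.5 * 9.81 * 7.2361
E = 9072.92 J/m^2

9072.92


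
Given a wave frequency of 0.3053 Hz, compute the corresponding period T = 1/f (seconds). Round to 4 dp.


T = 1 / f
T = 1 / 0.3053
T = 3.2755 s

3.2755


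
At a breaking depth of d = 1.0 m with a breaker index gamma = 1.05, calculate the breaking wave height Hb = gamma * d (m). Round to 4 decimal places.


Hb = gamma * d
Hb = 1.05 * 1.0
Hb = 1.0500 m

1.0500


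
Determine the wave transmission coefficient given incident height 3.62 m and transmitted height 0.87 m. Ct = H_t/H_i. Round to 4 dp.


Ct = H_t / H_i
Ct = 0.87 / 3.62
Ct = 0.2403

0.2403


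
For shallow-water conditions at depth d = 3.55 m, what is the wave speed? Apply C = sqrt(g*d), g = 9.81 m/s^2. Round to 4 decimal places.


Using the shallow-water approximation:
C = sqrt(g * d) = sqrt(9.81 * 3.55)
C = sqrt(34.8255)
C = 5.9013 m/s

5.9013


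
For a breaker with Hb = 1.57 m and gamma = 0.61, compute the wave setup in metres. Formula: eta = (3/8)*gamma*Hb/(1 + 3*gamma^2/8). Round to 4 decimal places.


eta = (3/8) * gamma * Hb / (1 + 3*gamma^2/8)
Numerator = (3/8) * 0.61 * 1.57 = 0.359138
Denominator = 1 + 3*0.61^2/8 = 1 + 0.139538 = 1.139538
eta = 0.359138 / 1.139538
eta = 0.3152 m

0.3152


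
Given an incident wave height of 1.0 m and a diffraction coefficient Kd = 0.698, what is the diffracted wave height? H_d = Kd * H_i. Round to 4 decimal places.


H_d = Kd * H_i
H_d = 0.698 * 1.0
H_d = 0.6980 m

0.6980


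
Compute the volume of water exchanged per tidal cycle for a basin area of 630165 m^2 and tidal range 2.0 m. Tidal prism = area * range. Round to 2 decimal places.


Tidal prism = Area * Tidal range
P = 630165 * 2.0
P = 1260330.00 m^3

1260330.00


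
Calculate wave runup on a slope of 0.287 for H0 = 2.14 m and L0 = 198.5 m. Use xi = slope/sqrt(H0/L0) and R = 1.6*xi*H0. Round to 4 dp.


xi = slope / sqrt(H0/L0)
H0/L0 = 2.14/198.5 = 0.010781
sqrt(0.010781) = 0.103831
xi = 0.287 / 0.103831 = 2.764110
R = 1.6 * xi * H0 = 1.6 * 2.764110 * 2.14
R = 9.4643 m

9.4643


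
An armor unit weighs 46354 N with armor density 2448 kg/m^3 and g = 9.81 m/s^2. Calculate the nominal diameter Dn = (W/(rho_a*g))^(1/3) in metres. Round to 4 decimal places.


V = W / (rho_a * g)
V = 46354 / (2448 * 9.81)
V = 46354 / 24014.88
V = 1.930220 m^3
Dn = V^(1/3) = 1.930220^(1/3)
Dn = 1.2451 m

1.2451


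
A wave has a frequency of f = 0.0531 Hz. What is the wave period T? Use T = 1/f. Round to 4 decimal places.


T = 1 / f
T = 1 / 0.0531
T = 18.8324 s

18.8324


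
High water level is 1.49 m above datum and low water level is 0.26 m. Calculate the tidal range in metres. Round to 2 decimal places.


Tidal range = High water - Low water
Tidal range = 1.49 - (0.26)
Tidal range = 1.23 m

1.23


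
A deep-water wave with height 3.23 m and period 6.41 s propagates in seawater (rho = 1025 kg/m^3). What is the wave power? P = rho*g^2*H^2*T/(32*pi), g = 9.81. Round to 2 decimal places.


P = rho * g^2 * H^2 * T / (32 * pi)
P = 1025 * 9.81^2 * 3.23^2 * 6.41 / (32 * pi)
P = 1025 * 96.2361 * 10.4329 * 6.41 / 100.53096
P = 65618.32 W/m

65618.32


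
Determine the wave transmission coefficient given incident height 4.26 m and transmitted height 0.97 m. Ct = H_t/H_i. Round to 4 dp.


Ct = H_t / H_i
Ct = 0.97 / 4.26
Ct = 0.2277

0.2277


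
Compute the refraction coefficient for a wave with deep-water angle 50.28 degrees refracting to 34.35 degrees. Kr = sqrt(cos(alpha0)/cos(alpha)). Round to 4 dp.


Kr = sqrt(cos(alpha0) / cos(alpha))
cos(50.28) = 0.639036
cos(34.35) = 0.825606
Kr = sqrt(0.639036 / 0.825606)
Kr = sqrt(0.774021)
Kr = 0.8798

0.8798


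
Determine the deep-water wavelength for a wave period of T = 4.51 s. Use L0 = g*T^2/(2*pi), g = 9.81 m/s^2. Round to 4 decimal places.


L0 = g * T^2 / (2 * pi)
L0 = 9.81 * 4.51^2 / (2 * pi)
L0 = 9.81 * 20.3401 / 6.28319
L0 = 199.5364 / 6.28319
L0 = 31.7572 m

31.7572


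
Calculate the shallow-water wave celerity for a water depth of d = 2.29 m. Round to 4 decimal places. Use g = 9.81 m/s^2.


Using the shallow-water approximation:
C = sqrt(g * d) = sqrt(9.81 * 2.29)
C = sqrt(22.4649)
C = 4.7397 m/s

4.7397


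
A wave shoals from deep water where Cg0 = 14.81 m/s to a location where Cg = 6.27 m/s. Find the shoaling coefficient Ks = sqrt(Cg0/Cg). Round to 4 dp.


Ks = sqrt(Cg0 / Cg)
Ks = sqrt(14.81 / 6.27)
Ks = sqrt(2.3620)
Ks = 1.5369

1.5369


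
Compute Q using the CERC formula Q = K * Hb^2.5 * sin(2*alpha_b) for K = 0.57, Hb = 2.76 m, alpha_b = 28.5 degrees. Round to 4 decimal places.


Q = K * Hb^2.5 * sin(2 * alpha_b)
Hb^2.5 = 2.76^2.5 = 12.655308
sin(2 * 28.5) = sin(57.0) = 0.838671
Q = 0.57 * 12.655308 * 0.838671
Q = 6.0498 m^3/s

6.0498


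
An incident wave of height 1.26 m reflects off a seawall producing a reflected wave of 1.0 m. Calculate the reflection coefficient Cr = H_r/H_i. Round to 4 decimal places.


Cr = H_r / H_i
Cr = 1.0 / 1.26
Cr = 0.7937

0.7937


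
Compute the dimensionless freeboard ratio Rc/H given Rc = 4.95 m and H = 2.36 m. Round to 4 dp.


Relative freeboard = Rc / H
= 4.95 / 2.36
= 2.0975

2.0975


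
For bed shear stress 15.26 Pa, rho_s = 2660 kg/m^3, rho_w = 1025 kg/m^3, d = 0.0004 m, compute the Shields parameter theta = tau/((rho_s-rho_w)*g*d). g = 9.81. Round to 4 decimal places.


theta = tau / ((rho_s - rho_w) * g * d)
rho_s - rho_w = 2660 - 1025 = 1635
Denominator = 1635 * 9.81 * 0.0004 = 6.415740
theta = 15.26 / 6.415740
theta = 2.3785

2.3785


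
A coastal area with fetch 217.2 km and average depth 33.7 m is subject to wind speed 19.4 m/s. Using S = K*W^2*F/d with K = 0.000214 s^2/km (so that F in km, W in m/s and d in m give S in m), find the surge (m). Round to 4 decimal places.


S = K * W^2 * F / d
W^2 = 19.4^2 = 376.36
S = 0.000214 * 376.36 * 217.2 / 33.7
Numerator = 0.000214 * 376.36 * 217.2 = 17.493514
S = 17.493514 / 33.7 = 0.5191 m

0.5191


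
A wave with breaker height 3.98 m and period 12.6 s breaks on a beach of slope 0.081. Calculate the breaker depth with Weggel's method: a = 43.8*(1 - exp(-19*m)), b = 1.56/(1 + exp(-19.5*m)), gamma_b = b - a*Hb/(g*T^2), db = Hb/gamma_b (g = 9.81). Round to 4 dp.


a = 43.8 * (1 - exp(-19 * m))
exp(-19 * 0.081) = exp(-1.5390) = 0.214596
a = 43.8 * (1 - 0.214596) = 34.400713
b = 1.56 / (1 + exp(-19.5 * m))
exp(-19.5 * 0.081) = exp(-1.5795) = 0.206078
b = 1.56 / (1 + 0.206078) = 1.293449
Hb / (g * T^2) = 3.98 / (9.81 * 12.6^2) = 3.98 / 1557.4356 = 0.00255548
gamma_b = b - a * Hb/(g*T^2) = 1.293449 - 34.400713 * 0.00255548 = 1.205538
db = Hb / gamma_b = 3.98 / 1.205538
db = 3.3014 m

3.3014


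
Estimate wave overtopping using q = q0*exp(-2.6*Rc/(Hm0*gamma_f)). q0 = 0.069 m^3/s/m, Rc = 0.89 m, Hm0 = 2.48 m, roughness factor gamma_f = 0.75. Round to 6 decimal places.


q = q0 * exp(-2.6 * Rc / (Hm0 * gamma_f))
Exponent = -2.6 * 0.89 / (2.48 * 0.75)
= -2.6 * 0.89 / 1.8600
= -1.244086
exp(-1.244086) = 0.288204
q = 0.069 * 0.288204
q = 0.019886 m^3/s/m

0.019886


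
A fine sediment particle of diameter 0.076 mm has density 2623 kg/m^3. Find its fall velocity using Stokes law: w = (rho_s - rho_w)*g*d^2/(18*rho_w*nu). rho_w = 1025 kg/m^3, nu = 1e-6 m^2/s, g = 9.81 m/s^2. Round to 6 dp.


w = (rho_s - rho_w) * g * d^2 / (18 * rho_w * nu)
d = 0.076 mm = 0.000076 m
rho_s - rho_w = 2623 - 1025 = 1598
Numerator = 1598 * 9.81 * (0.000076)^2 = 0.000090546771
Denominator = 18 * 1025 * 1e-6 = 0.018450
w = 0.004908 m/s

0.004908


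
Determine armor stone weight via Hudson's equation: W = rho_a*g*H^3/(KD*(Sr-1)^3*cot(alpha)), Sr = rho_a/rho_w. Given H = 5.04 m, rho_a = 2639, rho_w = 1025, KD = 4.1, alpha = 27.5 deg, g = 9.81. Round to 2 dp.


Sr = rho_a / rho_w = 2639 / 1025 = 2.574634
(Sr - 1) = 1.574634
(Sr - 1)^3 = 3.904262
cot(27.5) = 1 / tan(27.5) = 1 / 0.520567 = 1.920982
Numerator = 2639 * 9.81 * 5.04^3 = 3314362.5030
Denominator = 4.1 * 3.904262 * 1.920982 = 30.750075
W = 3314362.5030 / 30.750075
W = 107783.88 N

107783.88


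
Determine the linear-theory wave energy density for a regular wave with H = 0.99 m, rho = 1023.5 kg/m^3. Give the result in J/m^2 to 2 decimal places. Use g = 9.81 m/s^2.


E = (1/8) * rho * g * H^2
E = (1/8) * 1023.5 * 9.81 * 0.99^2
E = 0.125 * 1023.5 * 9.81 * 0.9801
E = 1230.09 J/m^2

1230.09


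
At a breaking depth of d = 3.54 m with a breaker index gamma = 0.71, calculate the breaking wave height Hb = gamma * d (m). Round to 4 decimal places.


Hb = gamma * d
Hb = 0.71 * 3.54
Hb = 2.5134 m

2.5134


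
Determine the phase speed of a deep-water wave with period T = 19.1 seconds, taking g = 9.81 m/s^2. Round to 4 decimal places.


We use the deep-water celerity formula:
C = g * T / (2 * pi)
C = 9.81 * 19.1 / (2 * 3.14159...)
C = 187.371000 / 6.283185
C = 29.8210 m/s

29.8210


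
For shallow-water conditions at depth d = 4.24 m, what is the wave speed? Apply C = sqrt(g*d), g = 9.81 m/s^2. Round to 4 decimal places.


Using the shallow-water approximation:
C = sqrt(g * d) = sqrt(9.81 * 4.24)
C = sqrt(41.5944)
C = 6.4494 m/s

6.4494


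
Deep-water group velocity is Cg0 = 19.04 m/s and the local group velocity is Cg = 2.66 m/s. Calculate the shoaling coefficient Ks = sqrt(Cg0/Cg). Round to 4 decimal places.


Ks = sqrt(Cg0 / Cg)
Ks = sqrt(19.04 / 2.66)
Ks = sqrt(7.1579)
Ks = 2.6754

2.6754


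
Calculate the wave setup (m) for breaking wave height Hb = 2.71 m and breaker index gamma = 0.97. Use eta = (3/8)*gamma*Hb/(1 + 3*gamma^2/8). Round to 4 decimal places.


eta = (3/8) * gamma * Hb / (1 + 3*gamma^2/8)
Numerator = (3/8) * 0.97 * 2.71 = 0.985762
Denominator = 1 + 3*0.97^2/8 = 1 + 0.352838 = 1.352838
eta = 0.985762 / 1.352838
eta = 0.7287 m

0.7287


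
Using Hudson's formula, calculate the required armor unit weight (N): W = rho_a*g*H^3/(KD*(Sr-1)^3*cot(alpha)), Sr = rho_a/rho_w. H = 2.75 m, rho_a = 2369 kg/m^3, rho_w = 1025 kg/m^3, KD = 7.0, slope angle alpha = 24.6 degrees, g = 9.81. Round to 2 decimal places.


Sr = rho_a / rho_w = 2369 / 1025 = 2.311220
(Sr - 1) = 1.311220
(Sr - 1)^3 = 2.254375
cot(24.6) = 1 / tan(24.6) = 1 / 0.457836 = 2.184189
Numerator = 2369 * 9.81 * 2.75^3 = 483317.0873
Denominator = 7.0 * 2.254375 * 2.184189 = 34.467878
W = 483317.0873 / 34.467878
W = 14022.25 N

14022.25


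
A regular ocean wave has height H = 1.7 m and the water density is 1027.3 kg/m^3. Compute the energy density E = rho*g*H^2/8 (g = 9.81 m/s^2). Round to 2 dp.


E = (1/8) * rho * g * H^2
E = (1/8) * 1027.3 * 9.81 * 1.7^2
E = 0.125 * 1027.3 * 9.81 * 2.8900
E = 3640.61 J/m^2

3640.61


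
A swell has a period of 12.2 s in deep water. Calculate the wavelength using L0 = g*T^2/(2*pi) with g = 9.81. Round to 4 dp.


L0 = g * T^2 / (2 * pi)
L0 = 9.81 * 12.2^2 / (2 * pi)
L0 = 9.81 * 148.8400 / 6.28319
L0 = 1460.1204 / 6.28319
L0 = 232.3854 m

232.3854


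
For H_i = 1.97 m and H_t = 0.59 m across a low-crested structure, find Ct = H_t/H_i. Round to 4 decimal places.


Ct = H_t / H_i
Ct = 0.59 / 1.97
Ct = 0.2995

0.2995


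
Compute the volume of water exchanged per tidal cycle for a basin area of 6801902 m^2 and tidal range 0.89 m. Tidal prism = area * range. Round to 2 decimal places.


Tidal prism = Area * Tidal range
P = 6801902 * 0.89
P = 6053692.78 m^3

6053692.78


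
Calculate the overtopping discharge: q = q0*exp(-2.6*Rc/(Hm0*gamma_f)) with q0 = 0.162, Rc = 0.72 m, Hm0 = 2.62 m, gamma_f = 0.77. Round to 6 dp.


q = q0 * exp(-2.6 * Rc / (Hm0 * gamma_f))
Exponent = -2.6 * 0.72 / (2.62 * 0.77)
= -2.6 * 0.72 / 2.0174
= -0.927927
exp(-0.927927) = 0.395372
q = 0.162 * 0.395372
q = 0.064050 m^3/s/m

0.064050


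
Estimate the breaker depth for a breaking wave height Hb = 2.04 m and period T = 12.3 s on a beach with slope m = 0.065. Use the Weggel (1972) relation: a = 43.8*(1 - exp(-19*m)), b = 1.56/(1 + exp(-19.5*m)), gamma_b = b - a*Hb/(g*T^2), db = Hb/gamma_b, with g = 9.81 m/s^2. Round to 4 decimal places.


a = 43.8 * (1 - exp(-19 * m))
exp(-19 * 0.065) = exp(-1.2350) = 0.290835
a = 43.8 * (1 - 0.290835) = 31.061437
b = 1.56 / (1 + exp(-19.5 * m))
exp(-19.5 * 0.065) = exp(-1.2675) = 0.281535
b = 1.56 / (1 + 0.281535) = 1.217291
Hb / (g * T^2) = 2.04 / (9.81 * 12.3^2) = 2.04 / 1484.1549 = 0.00137452
gamma_b = b - a * Hb/(g*T^2) = 1.217291 - 31.061437 * 0.00137452 = 1.174596
db = Hb / gamma_b = 2.04 / 1.174596
db = 1.7368 m

1.7368


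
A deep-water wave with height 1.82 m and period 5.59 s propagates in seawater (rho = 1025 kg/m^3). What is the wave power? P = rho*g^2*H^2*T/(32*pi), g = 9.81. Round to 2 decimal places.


P = rho * g^2 * H^2 * T / (32 * pi)
P = 1025 * 9.81^2 * 1.82^2 * 5.59 / (32 * pi)
P = 1025 * 96.2361 * 3.3124 * 5.59 / 100.53096
P = 18168.40 W/m

18168.40


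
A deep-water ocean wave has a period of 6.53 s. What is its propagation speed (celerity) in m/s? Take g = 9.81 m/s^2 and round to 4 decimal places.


We use the deep-water celerity formula:
C = g * T / (2 * pi)
C = 9.81 * 6.53 / (2 * 3.14159...)
C = 64.059300 / 6.283185
C = 10.1954 m/s

10.1954


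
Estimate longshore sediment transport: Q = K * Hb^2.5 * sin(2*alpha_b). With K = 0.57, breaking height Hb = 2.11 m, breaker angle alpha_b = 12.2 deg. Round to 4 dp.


Q = K * Hb^2.5 * sin(2 * alpha_b)
Hb^2.5 = 2.11^2.5 = 6.467049
sin(2 * 12.2) = sin(24.4) = 0.413104
Q = 0.57 * 6.467049 * 0.413104
Q = 1.5228 m^3/s

1.5228


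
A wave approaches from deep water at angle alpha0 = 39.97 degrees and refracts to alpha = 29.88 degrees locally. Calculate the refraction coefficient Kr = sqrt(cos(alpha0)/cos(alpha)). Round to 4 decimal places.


Kr = sqrt(cos(alpha0) / cos(alpha))
cos(39.97) = 0.766381
cos(29.88) = 0.867071
Kr = sqrt(0.766381 / 0.867071)
Kr = sqrt(0.883874)
Kr = 0.9401

0.9401


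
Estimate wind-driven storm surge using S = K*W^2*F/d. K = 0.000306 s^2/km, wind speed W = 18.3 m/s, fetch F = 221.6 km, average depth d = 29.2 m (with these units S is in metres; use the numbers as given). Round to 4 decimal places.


S = K * W^2 * F / d
W^2 = 18.3^2 = 334.89
S = 0.000306 * 334.89 * 221.6 / 29.2
Numerator = 0.000306 * 334.89 * 221.6 = 22.708757
S = 22.708757 / 29.2 = 0.7777 m

0.7777


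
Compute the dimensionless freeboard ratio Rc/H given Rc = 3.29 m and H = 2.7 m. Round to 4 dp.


Relative freeboard = Rc / H
= 3.29 / 2.7
= 1.2185

1.2185


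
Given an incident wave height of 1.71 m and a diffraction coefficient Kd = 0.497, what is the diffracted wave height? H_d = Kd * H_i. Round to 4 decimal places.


H_d = Kd * H_i
H_d = 0.497 * 1.71
H_d = 0.8499 m

0.8499


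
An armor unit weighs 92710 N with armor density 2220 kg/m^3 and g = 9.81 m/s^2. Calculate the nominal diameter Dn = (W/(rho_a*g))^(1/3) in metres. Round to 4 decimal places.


V = W / (rho_a * g)
V = 92710 / (2220 * 9.81)
V = 92710 / 21778.20
V = 4.257009 m^3
Dn = V^(1/3) = 4.257009^(1/3)
Dn = 1.6207 m

1.6207


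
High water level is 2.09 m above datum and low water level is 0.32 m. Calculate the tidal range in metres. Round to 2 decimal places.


Tidal range = High water - Low water
Tidal range = 2.09 - (0.32)
Tidal range = 1.77 m

1.77


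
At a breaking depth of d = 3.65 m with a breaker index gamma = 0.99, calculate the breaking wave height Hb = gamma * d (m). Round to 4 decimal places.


Hb = gamma * d
Hb = 0.99 * 3.65
Hb = 3.6135 m

3.6135


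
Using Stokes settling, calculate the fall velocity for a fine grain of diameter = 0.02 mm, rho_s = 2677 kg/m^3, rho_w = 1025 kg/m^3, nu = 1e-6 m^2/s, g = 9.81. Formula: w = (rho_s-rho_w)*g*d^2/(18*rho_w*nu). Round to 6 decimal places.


w = (rho_s - rho_w) * g * d^2 / (18 * rho_w * nu)
d = 0.02 mm = 0.000020 m
rho_s - rho_w = 2677 - 1025 = 1652
Numerator = 1652 * 9.81 * (0.000020)^2 = 0.000006482448
Denominator = 18 * 1025 * 1e-6 = 0.018450
w = 0.000351 m/s

0.000351


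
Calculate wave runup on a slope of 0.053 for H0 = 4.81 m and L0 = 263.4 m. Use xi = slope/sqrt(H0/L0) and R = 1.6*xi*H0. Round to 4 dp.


xi = slope / sqrt(H0/L0)
H0/L0 = 4.81/263.4 = 0.018261
sqrt(0.018261) = 0.135134
xi = 0.053 / 0.135134 = 0.392203
R = 1.6 * xi * H0 = 1.6 * 0.392203 * 4.81
R = 3.0184 m

3.0184


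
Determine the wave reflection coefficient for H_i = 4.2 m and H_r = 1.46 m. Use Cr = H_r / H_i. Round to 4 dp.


Cr = H_r / H_i
Cr = 1.46 / 4.2
Cr = 0.3476

0.3476


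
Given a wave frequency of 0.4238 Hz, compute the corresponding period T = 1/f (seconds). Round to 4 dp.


T = 1 / f
T = 1 / 0.4238
T = 2.3596 s

2.3596


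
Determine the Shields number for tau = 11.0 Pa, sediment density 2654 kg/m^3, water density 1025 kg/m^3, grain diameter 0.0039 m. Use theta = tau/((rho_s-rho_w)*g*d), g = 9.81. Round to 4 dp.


theta = tau / ((rho_s - rho_w) * g * d)
rho_s - rho_w = 2654 - 1025 = 1629
Denominator = 1629 * 9.81 * 0.0039 = 62.323911
theta = 11.0 / 62.323911
theta = 0.1765

0.1765


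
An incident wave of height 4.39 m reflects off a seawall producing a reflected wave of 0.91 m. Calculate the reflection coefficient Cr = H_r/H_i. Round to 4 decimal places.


Cr = H_r / H_i
Cr = 0.91 / 4.39
Cr = 0.2073

0.2073


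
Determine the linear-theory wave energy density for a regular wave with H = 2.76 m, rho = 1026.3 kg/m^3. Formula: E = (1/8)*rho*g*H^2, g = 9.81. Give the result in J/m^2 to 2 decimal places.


E = (1/8) * rho * g * H^2
E = (1/8) * 1026.3 * 9.81 * 2.76^2
E = 0.125 * 1026.3 * 9.81 * 7.6176
E = 9586.75 J/m^2

9586.75


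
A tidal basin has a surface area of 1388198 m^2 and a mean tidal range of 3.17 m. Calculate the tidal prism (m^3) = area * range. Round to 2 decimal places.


Tidal prism = Area * Tidal range
P = 1388198 * 3.17
P = 4400587.66 m^3

4400587.66


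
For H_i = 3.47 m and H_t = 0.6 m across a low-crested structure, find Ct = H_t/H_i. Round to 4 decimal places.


Ct = H_t / H_i
Ct = 0.6 / 3.47
Ct = 0.1729

0.1729


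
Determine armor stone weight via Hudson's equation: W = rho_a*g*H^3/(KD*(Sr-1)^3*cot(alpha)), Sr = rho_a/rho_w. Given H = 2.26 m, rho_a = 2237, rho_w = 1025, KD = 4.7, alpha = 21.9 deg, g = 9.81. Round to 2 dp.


Sr = rho_a / rho_w = 2237 / 1025 = 2.182439
(Sr - 1) = 1.182439
(Sr - 1)^3 = 1.653241
cot(21.9) = 1 / tan(21.9) = 1 / 0.401997 = 2.487578
Numerator = 2237 * 9.81 * 2.26^3 = 253314.6510
Denominator = 4.7 * 1.653241 * 2.487578 = 19.329065
W = 253314.6510 / 19.329065
W = 13105.38 N

13105.38


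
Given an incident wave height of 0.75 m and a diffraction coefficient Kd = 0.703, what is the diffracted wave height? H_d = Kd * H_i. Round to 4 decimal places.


H_d = Kd * H_i
H_d = 0.703 * 0.75
H_d = 0.5273 m

0.5273


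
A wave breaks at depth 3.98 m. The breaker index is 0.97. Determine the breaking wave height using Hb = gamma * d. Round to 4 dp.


Hb = gamma * d
Hb = 0.97 * 3.98
Hb = 3.8606 m

3.8606


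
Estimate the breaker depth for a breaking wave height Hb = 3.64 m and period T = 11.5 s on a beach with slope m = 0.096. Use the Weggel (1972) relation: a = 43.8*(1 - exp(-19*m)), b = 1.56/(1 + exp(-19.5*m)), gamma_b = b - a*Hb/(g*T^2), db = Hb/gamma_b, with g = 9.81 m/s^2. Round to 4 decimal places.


a = 43.8 * (1 - exp(-19 * m))
exp(-19 * 0.096) = exp(-1.8240) = 0.161379
a = 43.8 * (1 - 0.161379) = 36.731602
b = 1.56 / (1 + exp(-19.5 * m))
exp(-19.5 * 0.096) = exp(-1.8720) = 0.153816
b = 1.56 / (1 + 0.153816) = 1.352036
Hb / (g * T^2) = 3.64 / (9.81 * 11.5^2) = 3.64 / 1297.3725 = 0.00280567
gamma_b = b - a * Hb/(g*T^2) = 1.352036 - 36.731602 * 0.00280567 = 1.248979
db = Hb / gamma_b = 3.64 / 1.248979
db = 2.9144 m

2.9144


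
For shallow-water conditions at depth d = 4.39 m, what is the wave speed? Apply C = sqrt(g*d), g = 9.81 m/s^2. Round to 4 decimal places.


Using the shallow-water approximation:
C = sqrt(g * d) = sqrt(9.81 * 4.39)
C = sqrt(43.0659)
C = 6.5625 m/s

6.5625


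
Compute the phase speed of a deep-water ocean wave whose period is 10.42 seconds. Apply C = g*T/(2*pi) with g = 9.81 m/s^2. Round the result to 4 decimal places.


We use the deep-water celerity formula:
C = g * T / (2 * pi)
C = 9.81 * 10.42 / (2 * 3.14159...)
C = 102.220200 / 6.283185
C = 16.2689 m/s

16.2689


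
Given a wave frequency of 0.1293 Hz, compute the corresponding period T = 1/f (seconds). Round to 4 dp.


T = 1 / f
T = 1 / 0.1293
T = 7.7340 s

7.7340


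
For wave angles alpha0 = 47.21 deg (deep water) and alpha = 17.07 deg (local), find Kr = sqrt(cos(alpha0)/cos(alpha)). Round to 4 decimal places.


Kr = sqrt(cos(alpha0) / cos(alpha))
cos(47.21) = 0.679313
cos(17.07) = 0.955947
Kr = sqrt(0.679313 / 0.955947)
Kr = sqrt(0.710618)
Kr = 0.8430

0.8430


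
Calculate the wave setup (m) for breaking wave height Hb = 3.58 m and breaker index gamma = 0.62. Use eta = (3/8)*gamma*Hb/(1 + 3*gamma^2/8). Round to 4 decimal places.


eta = (3/8) * gamma * Hb / (1 + 3*gamma^2/8)
Numerator = (3/8) * 0.62 * 3.58 = 0.832350
Denominator = 1 + 3*0.62^2/8 = 1 + 0.144150 = 1.144150
eta = 0.832350 / 1.144150
eta = 0.7275 m

0.7275


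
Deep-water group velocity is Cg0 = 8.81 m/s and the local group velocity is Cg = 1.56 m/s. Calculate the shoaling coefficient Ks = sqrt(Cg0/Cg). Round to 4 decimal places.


Ks = sqrt(Cg0 / Cg)
Ks = sqrt(8.81 / 1.56)
Ks = sqrt(5.6474)
Ks = 2.3764

2.3764


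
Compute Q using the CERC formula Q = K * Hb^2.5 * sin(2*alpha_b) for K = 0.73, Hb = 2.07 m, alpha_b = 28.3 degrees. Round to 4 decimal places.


Q = K * Hb^2.5 * sin(2 * alpha_b)
Hb^2.5 = 2.07^2.5 = 6.164898
sin(2 * 28.3) = sin(56.6) = 0.834848
Q = 0.73 * 6.164898 * 0.834848
Q = 3.7571 m^3/s

3.7571


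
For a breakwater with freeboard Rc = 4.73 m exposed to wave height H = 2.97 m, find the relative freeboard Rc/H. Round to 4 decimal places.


Relative freeboard = Rc / H
= 4.73 / 2.97
= 1.5926

1.5926


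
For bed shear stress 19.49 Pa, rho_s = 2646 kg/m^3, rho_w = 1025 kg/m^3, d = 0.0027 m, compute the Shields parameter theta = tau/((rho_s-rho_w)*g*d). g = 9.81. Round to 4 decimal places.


theta = tau / ((rho_s - rho_w) * g * d)
rho_s - rho_w = 2646 - 1025 = 1621
Denominator = 1621 * 9.81 * 0.0027 = 42.935427
theta = 19.49 / 42.935427
theta = 0.4539

0.4539


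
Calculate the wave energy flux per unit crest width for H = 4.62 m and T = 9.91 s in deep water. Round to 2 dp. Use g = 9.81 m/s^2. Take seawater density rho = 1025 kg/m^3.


P = rho * g^2 * H^2 * T / (32 * pi)
P = 1025 * 9.81^2 * 4.62^2 * 9.91 / (32 * pi)
P = 1025 * 96.2361 * 21.3444 * 9.91 / 100.53096
P = 207548.52 W/m

207548.52


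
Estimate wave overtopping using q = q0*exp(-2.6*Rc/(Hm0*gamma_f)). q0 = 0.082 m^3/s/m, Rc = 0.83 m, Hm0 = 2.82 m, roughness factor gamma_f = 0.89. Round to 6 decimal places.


q = q0 * exp(-2.6 * Rc / (Hm0 * gamma_f))
Exponent = -2.6 * 0.83 / (2.82 * 0.89)
= -2.6 * 0.83 / 2.5098
= -0.859829
exp(-0.859829) = 0.423234
q = 0.082 * 0.423234
q = 0.034705 m^3/s/m

0.034705


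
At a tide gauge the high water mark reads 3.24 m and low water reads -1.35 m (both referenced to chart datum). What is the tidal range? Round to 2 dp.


Tidal range = High water - Low water
Tidal range = 3.24 - (-1.35)
Tidal range = 4.59 m

4.59


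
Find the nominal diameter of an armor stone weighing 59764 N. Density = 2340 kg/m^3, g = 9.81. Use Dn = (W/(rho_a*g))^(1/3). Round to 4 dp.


V = W / (rho_a * g)
V = 59764 / (2340 * 9.81)
V = 59764 / 22955.40
V = 2.603483 m^3
Dn = V^(1/3) = 2.603483^(1/3)
Dn = 1.3757 m

1.3757


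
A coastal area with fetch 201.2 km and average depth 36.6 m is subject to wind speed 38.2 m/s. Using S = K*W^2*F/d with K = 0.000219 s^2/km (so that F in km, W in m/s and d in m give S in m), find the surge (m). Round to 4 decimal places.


S = K * W^2 * F / d
W^2 = 38.2^2 = 1459.24
S = 0.000219 * 1459.24 * 201.2 / 36.6
Numerator = 0.000219 * 1459.24 * 201.2 = 64.298200
S = 64.298200 / 36.6 = 1.7568 m

1.7568


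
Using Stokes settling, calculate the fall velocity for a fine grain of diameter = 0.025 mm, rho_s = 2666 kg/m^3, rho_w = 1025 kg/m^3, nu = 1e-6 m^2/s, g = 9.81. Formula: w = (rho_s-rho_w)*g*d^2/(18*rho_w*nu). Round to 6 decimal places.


w = (rho_s - rho_w) * g * d^2 / (18 * rho_w * nu)
d = 0.025 mm = 0.000025 m
rho_s - rho_w = 2666 - 1025 = 1641
Numerator = 1641 * 9.81 * (0.000025)^2 = 0.000010061381
Denominator = 18 * 1025 * 1e-6 = 0.018450
w = 0.000545 m/s

0.000545


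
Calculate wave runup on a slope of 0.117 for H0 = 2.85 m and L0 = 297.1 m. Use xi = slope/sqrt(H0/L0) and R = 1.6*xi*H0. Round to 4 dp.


xi = slope / sqrt(H0/L0)
H0/L0 = 2.85/297.1 = 0.009593
sqrt(0.009593) = 0.097942
xi = 0.117 / 0.097942 = 1.194579
R = 1.6 * xi * H0 = 1.6 * 1.194579 * 2.85
R = 5.4473 m

5.4473


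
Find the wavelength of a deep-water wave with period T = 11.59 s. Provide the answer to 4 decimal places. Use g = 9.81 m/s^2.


L0 = g * T^2 / (2 * pi)
L0 = 9.81 * 11.59^2 / (2 * pi)
L0 = 9.81 * 134.3281 / 6.28319
L0 = 1317.7587 / 6.28319
L0 = 209.7278 m

209.7278
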